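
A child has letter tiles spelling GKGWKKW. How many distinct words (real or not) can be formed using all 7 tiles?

The 7 letters of GKGWKKW have repeats: G appearing twice, K appearing 3 times, and W appearing twice.
So there are 7! / (3!·2!·2!) = 210 distinguishable arrangements.

210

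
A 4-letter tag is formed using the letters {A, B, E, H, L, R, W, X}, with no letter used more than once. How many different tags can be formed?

1680

With no repetition, fill the 4 letters in order: 8 choices, then 7, down to 5.
That product is 8 × 7 × 6 × 5 = 1680.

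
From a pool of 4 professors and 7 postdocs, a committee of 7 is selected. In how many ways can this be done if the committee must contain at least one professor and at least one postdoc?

Total 7-person selections from all 11: C(11,7) = 330.
Subtract selections that omit an entire group: no professors → C(7,7) = 1; no postdocs → C(4,7) = 0.
Both groups omitted at once is impossible, so 330 − 1 = 329.

329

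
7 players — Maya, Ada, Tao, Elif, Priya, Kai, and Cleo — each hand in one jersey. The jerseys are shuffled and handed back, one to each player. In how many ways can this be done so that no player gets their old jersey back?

1854

Count assignments avoiding every fixed point. For any j of the 7 players fixed to their old jersey, the other 7−j can be arranged in (7−j)! ways.
By inclusion–exclusion this is Σ_{j=0}^{7} (−1)^j C(7,j)·(7−j)!.
Computing: 5040 − 5040 + 2520 − 840 + 210 − 42 + 7 − 1 = 1854.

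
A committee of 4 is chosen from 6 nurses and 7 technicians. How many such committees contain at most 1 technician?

155

Split by how many technicians are chosen (0 through 1).
Sum: C(7,0)·C(6,4) + C(7,1)·C(6,3) = 15 + 140 = 155.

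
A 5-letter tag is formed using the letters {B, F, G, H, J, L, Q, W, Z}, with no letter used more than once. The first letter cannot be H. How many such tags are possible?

13440

The first letter has 9−1 = 8 choices (anything except H).
The remaining 4 letters are filled from the other 8 symbols without repetition: 8 × 7 × 6 × 5 = 1680.
Total: 8 × 1680 = 13440.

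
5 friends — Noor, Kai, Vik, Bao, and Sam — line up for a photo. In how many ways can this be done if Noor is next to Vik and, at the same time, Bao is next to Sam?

Treat {Noor,Vik} as one block (2 orders) and {Bao,Sam} as another (2 orders).
That leaves 3 units to arrange: 2 × 2 × 3! = 4 × 6 = 24.

24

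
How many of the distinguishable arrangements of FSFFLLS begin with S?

Fix S in the first position and arrange the remaining 6 letters.
Those 6 letters have F appearing 3 times and L appearing twice, giving (6)!/(3!·2!) = 60.

60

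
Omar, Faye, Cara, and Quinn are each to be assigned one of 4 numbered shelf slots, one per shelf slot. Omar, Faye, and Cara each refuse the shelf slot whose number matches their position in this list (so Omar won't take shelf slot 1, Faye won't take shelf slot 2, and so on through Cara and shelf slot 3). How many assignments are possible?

Let Aᵢ (for i ∈ {1, 2, 3}) be the placements that put person i in their forbidden shelf slot. Any j of these fix j positions, leaving (4−j)! ways to fill the rest, and there are C(3,j) ways to pick which j.
By inclusion–exclusion, the number of valid placements is Σ_{j=0}^{3} (−1)^j C(3,j)·(4−j)!.
Computing: 24 − 18 + 6 − 1 = 11.

11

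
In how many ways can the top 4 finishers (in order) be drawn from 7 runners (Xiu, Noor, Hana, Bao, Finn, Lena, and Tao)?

840

This is an ordered selection of 4 from 7: P(7,4).
That gives 7 × 6 × 5 × 4 = 840.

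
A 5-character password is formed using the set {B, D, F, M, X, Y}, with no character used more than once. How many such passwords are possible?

Choose and order 5 of the 6 symbols: the first character has 6 options, the next 5, and so on down to 2.
That product is 6 × 5 × 4 × 3 × 2 = 720.

720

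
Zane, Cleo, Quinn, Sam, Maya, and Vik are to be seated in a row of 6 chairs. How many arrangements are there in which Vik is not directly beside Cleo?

Of the 6! = 720 arrangements, those with Vik and Cleo adjacent number 2 × 5! = 240 (treat the pair as a block with 2 internal orders).
So 720 − 240 = 480 arrangements keep them apart.

480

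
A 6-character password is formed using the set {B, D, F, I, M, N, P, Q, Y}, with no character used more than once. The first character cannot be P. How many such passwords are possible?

53760

The first character has 9−1 = 8 choices (anything except P).
The remaining 5 characters are filled from the other 8 symbols without repetition: 8 × 7 × 6 × 5 × 4 = 6720.
Total: 8 × 6720 = 53760.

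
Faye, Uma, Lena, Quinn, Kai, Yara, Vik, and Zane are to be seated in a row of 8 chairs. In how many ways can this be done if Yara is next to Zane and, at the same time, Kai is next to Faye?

2880

Treat {Yara,Zane} as one block (2 orders) and {Kai,Faye} as another (2 orders).
That leaves 6 units to arrange: 2 × 2 × 6! = 4 × 720 = 2880.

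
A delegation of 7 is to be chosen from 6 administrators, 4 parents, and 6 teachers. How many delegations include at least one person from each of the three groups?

With no constraint there are C(16,7) = 11440 possible selections.
Selections missing a whole group: no administrators → C(10,7) = 120; no parents → C(12,7) = 792; no teachers → C(10,7) = 120.
Add back selections omitting two groups (i.e. drawn from a single group): C(6,7) + C(4,7) + C(6,7) = 0.
By inclusion–exclusion: 11440 − 1032 + 0 = 10408.

10408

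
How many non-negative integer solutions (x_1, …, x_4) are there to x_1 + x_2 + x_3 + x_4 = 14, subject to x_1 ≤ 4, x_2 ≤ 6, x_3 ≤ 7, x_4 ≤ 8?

By stars and bars, unrestricted non-negative solutions to x_1+…+x_4 = 14 number C(14+3,3) = 680.
Subtract solutions that violate a single cap (substitute x_i' = x_i − (cap_i+1)): x_1 ≥ 5 gives C(12,3) = 220; x_2 ≥ 7 gives C(10,3) = 120; x_3 ≥ 8 gives C(9,3) = 84; x_4 ≥ 9 gives C(8,3) = 56. Together 480.
Add back pairs where two caps are both exceeded: 10 + 4 + 1 + 0 + 0 + 0 = 15.
By inclusion–exclusion the count is 680 − 480 + 15 = 215.

215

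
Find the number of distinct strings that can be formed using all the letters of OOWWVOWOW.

The 9 letters of OOWWVOWOW have repeats: O appearing 4 times and W appearing 4 times.
The number of distinct arrangements is 9!/(4!·4!) = 362880/576 = 630.

630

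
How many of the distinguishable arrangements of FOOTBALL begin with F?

1260

With the first slot taken by F, it remains to arrange the other 7 letters (OOTBALL).
Those 7 letters have L appearing twice and O appearing twice, giving (7)!/(2!·2!) = 1260.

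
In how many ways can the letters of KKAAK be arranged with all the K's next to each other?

3

Treat the 3 copies of K as a single block. The multiset to arrange is then {KKK, A, A}, 3 items in all.
That gives (3)!/(2!) = 3 arrangements.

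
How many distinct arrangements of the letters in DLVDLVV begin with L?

60

With the first slot taken by L, it remains to arrange the other 6 letters (DVDLVV).
Those 6 letters have D appearing twice and V appearing 3 times, giving (6)!/(3!·2!) = 60.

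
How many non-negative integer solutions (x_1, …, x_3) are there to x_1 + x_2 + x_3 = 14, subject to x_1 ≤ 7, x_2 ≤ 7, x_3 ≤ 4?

15

Ignoring the caps, the number of non-negative solutions to x_1+…+x_3 = 14 is C(16,2) = 120.
Subtract solutions that violate a single cap (substitute x_i' = x_i − (cap_i+1)): x_1 ≥ 8 gives C(8,2) = 28; x_2 ≥ 8 gives C(8,2) = 28; x_3 ≥ 5 gives C(11,2) = 55. Together 111.
Add back pairs where two caps are both exceeded: 0 + 3 + 3 = 6.
By inclusion–exclusion the count is 120 − 111 + 6 = 15.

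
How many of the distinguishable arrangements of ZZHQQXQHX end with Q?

With the last slot taken by Q, it remains to arrange the other 8 letters (ZZHQXQHX).
Those 8 letters have H appearing twice, Q appearing twice, X appearing twice, and Z appearing twice, giving (8)!/(2!·2!·2!·2!) = 2520.

2520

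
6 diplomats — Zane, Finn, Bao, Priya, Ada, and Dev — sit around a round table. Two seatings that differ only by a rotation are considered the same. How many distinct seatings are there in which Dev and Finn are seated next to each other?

48

Glue Dev and Finn into a block (2 internal orders). Seating 5 units around a circle gives (4)! arrangements.
So 2 × (4)! = 2 × 24 = 48.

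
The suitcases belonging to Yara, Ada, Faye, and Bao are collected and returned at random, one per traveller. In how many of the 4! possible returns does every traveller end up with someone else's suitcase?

This is the derangement count D_4: permutations of 4 items with no fixed point.
By inclusion–exclusion this is Σ_{j=0}^{4} (−1)^j C(4,j)·(4−j)!.
Computing: 24 − 24 + 12 − 4 + 1 = 9.

9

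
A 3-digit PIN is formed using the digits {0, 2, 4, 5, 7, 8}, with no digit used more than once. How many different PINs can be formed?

This is a permutation of 3 out of 6: P(6,3) = 6!/3!.
6 × 5 × 4 = 120.

120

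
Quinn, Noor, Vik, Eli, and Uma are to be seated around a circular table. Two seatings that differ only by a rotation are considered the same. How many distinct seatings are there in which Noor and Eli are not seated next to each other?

12

All circular seatings of 5 people number (4)! = 24.
Those with Noor next to Eli: fuse the pair into one unit and seat 4 units around a circle — 2·(3)! = 12.
Subtracting, 24 − 12 = 12.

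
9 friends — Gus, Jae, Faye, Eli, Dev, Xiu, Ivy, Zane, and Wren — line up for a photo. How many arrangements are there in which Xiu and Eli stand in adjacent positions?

Glue Xiu and Eli into one block (2 internal orders), leaving 8 units to arrange in a row.
So the count is 2·(8)! = 80640.

80640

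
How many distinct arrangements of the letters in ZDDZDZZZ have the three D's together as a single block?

Treat the 3 copies of D as a single block. The multiset to arrange is then {DDD, Z, Z, Z, Z, Z}, 6 items in all.
That gives (6)!/(5!) = 6 arrangements.

6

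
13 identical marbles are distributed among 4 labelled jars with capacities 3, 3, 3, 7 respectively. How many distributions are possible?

20

By stars and bars, unrestricted non-negative solutions to x_1+…+x_4 = 13 number C(13+3,3) = 560.
Subtract solutions that violate a single cap (substitute x_i' = x_i − (cap_i+1)): x_1 ≥ 4 gives C(12,3) = 220; x_2 ≥ 4 gives C(12,3) = 220; x_3 ≥ 4 gives C(12,3) = 220; x_4 ≥ 8 gives C(8,3) = 56. Together 716.
Add back pairs where two caps are both exceeded: 56 + 56 + 4 + 56 + 4 + 4 = 180.
Subtract triples: 4 + 0 + 0 + 0 = 4.
By inclusion–exclusion the count is 560 − 716 + 180 − 4 = 20.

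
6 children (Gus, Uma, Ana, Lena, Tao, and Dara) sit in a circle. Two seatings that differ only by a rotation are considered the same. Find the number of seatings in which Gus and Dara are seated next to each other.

48

Treat {Gus, Dara} as one unit (2 internal orders) and seat the resulting 5 units around the table: (4)! circular arrangements.
So 2 × (4)! = 2 × 24 = 48.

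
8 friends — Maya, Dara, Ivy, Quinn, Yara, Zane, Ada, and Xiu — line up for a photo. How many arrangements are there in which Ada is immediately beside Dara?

Place the 6 others and the Ada-Dara pair as 7 objects in a line; the pair has 2 internal arrangements.
So the count is 2·(7)! = 10080.

10080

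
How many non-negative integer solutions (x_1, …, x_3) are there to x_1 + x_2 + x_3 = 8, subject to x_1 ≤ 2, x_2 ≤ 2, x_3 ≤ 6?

Ignoring the caps, the number of non-negative solutions to x_1+…+x_3 = 8 is C(10,2) = 45.
Subtract solutions that violate a single cap (substitute x_i' = x_i − (cap_i+1)): x_1 ≥ 3 gives C(7,2) = 21; x_2 ≥ 3 gives C(7,2) = 21; x_3 ≥ 7 gives C(3,2) = 3. Together 45.
Add back pairs where two caps are both exceeded: 6 + 0 + 0 = 6.
By inclusion–exclusion the count is 45 − 45 + 6 = 6.

6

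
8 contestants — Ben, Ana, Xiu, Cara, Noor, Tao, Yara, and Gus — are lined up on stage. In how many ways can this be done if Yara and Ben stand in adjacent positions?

10080

Place the 6 others and the Yara-Ben pair as 7 objects in a line; the pair has 2 internal arrangements.
So the count is 2·(7)! = 10080.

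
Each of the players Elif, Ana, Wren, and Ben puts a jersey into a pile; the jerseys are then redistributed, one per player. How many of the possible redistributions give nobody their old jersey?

9

This is the derangement count D_4: permutations of 4 items with no fixed point.
By inclusion–exclusion this is Σ_{j=0}^{4} (−1)^j C(4,j)·(4−j)!.
Computing: 24 − 24 + 12 − 4 + 1 = 9.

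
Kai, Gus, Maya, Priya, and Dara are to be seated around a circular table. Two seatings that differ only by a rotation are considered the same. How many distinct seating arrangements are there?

Around a circle, 5 distinct people have 5!/5 = (4)! = 24 rotationally distinct seatings.

24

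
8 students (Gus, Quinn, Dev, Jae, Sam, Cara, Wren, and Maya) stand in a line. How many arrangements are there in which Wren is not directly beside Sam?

There are 8! = 40320 arrangements in all. If Wren and Sam are adjacent, merging them into one block gives 2·(7)! = 10080 arrangements.
Complementary counting: 40320 − 10080 = 30240.

30240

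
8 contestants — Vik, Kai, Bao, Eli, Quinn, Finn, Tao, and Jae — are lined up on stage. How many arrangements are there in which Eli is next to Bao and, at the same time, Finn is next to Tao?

Treat {Eli,Bao} as one block (2 orders) and {Finn,Tao} as another (2 orders).
That leaves 6 units to arrange: 2 × 2 × 6! = 4 × 720 = 2880.

2880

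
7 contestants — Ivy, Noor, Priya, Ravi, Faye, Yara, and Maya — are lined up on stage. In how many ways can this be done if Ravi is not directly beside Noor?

3600

There are 7! = 5040 arrangements in all. If Ravi and Noor are adjacent, merging them into one block gives 2·(6)! = 1440 arrangements.
Complementary counting: 5040 − 1440 = 3600.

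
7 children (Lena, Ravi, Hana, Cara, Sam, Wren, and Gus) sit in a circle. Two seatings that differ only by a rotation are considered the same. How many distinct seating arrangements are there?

Seat Lena anywhere (absorbing the rotational symmetry), then permute the other 6: (6)! = 720.

720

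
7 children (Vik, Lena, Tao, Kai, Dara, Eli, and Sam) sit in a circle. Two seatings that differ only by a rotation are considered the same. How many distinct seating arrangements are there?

720

Around a circle, 7 distinct people have 7!/7 = (6)! = 720 rotationally distinct seatings.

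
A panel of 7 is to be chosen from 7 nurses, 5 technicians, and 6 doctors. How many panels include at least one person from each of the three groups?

28987

Total 7-person selections from all 18: C(18,7) = 31824.
Subtract selections that omit an entire group: no nurses → C(11,7) = 330; no technicians → C(13,7) = 1716; no doctors → C(12,7) = 792.
Add back selections omitting two groups (i.e. drawn from a single group): C(7,7) + C(5,7) + C(6,7) = 1.
By inclusion–exclusion: 31824 − 2838 + 1 = 28987.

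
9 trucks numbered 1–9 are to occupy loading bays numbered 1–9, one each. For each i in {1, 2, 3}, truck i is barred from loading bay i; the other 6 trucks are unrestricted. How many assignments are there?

256320

Let Aᵢ (for i ∈ {1, 2, 3}) be the placements that put truck i in its forbidden loading bay. Any j of these fix j positions, leaving (9−j)! ways to fill the rest, and there are C(3,j) ways to pick which j.
By inclusion–exclusion, the number of valid placements is Σ_{j=0}^{3} (−1)^j C(3,j)·(9−j)!.
Computing: 362880 − 120960 + 15120 − 720 = 256320.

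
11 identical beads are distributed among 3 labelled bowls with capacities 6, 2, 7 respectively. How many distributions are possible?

12

By stars and bars, unrestricted non-negative solutions to x_1+…+x_3 = 11 number C(11+2,2) = 78.
Subtract solutions that violate a single cap (substitute x_i' = x_i − (cap_i+1)): x_1 ≥ 7 gives C(6,2) = 15; x_2 ≥ 3 gives C(10,2) = 45; x_3 ≥ 8 gives C(5,2) = 10. Together 70.
Add back pairs where two caps are both exceeded: 3 + 0 + 1 = 4.
By inclusion–exclusion the count is 78 − 70 + 4 = 12.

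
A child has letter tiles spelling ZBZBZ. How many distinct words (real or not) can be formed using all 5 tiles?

The 5 letters of ZBZBZ have repeats: B appearing twice and Z appearing 3 times.
So there are 5! / (3!·2!) = 10 distinguishable arrangements.

10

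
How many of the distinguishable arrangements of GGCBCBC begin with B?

Fix B in the first position and arrange the remaining 6 letters.
Those 6 letters have C appearing 3 times and G appearing twice, giving (6)!/(3!·2!) = 60.

60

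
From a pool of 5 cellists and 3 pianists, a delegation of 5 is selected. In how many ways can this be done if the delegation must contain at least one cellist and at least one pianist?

With no constraint there are C(8,5) = 56 possible selections.
Subtract selections that omit an entire group: no cellists → C(3,5) = 0; no pianists → C(5,5) = 1.
Both groups omitted at once is impossible, so 56 − 1 = 55.

55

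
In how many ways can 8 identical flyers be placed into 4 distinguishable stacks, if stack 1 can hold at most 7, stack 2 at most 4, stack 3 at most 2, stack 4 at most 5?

79

By stars and bars, unrestricted non-negative solutions to x_1+…+x_4 = 8 number C(8+3,3) = 165.
Subtract solutions that violate a single cap (substitute x_i' = x_i − (cap_i+1)): x_1 ≥ 8 gives C(3,3) = 1; x_2 ≥ 5 gives C(6,3) = 20; x_3 ≥ 3 gives C(8,3) = 56; x_4 ≥ 6 gives C(5,3) = 10. Together 87.
Add back pairs where two caps are both exceeded: 0 + 0 + 0 + 1 + 0 + 0 = 1.
By inclusion–exclusion the count is 165 − 87 + 1 = 79.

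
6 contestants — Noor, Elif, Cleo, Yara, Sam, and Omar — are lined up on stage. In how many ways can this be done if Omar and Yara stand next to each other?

Place the 4 others and the Omar-Yara pair as 5 objects in a line; the pair has 2 internal arrangements.
That gives 2 × 5! = 2 × 120 = 240.

240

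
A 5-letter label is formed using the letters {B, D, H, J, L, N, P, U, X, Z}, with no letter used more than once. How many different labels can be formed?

This is a permutation of 5 out of 10: P(10,5) = 10!/5!.
10 × 9 × 8 × 7 × 6 = 30240.

30240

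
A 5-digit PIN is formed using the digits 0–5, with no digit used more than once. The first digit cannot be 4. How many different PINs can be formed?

600

The first digit has 6−1 = 5 choices (anything except 4).
The remaining 4 digits are filled from the other 5 symbols without repetition: 5 × 4 × 3 × 2 = 120.
Total: 5 × 120 = 600.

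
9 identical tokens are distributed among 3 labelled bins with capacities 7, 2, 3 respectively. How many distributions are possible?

By stars and bars, unrestricted non-negative solutions to x_1+…+x_3 = 9 number C(9+2,2) = 55.
Subtract solutions that violate a single cap (substitute x_i' = x_i − (cap_i+1)): x_1 ≥ 8 gives C(3,2) = 3; x_2 ≥ 3 gives C(8,2) = 28; x_3 ≥ 4 gives C(7,2) = 21. Together 52.
Add back pairs where two caps are both exceeded: 0 + 0 + 6 = 6.
By inclusion–exclusion the count is 55 − 52 + 6 = 9.

9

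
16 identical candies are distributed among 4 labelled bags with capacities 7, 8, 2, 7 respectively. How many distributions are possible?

By stars and bars, unrestricted non-negative solutions to x_1+…+x_4 = 16 number C(16+3,3) = 969.
Subtract solutions that violate a single cap (substitute x_i' = x_i − (cap_i+1)): x_1 ≥ 8 gives C(11,3) = 165; x_2 ≥ 9 gives C(10,3) = 120; x_3 ≥ 3 gives C(16,3) = 560; x_4 ≥ 8 gives C(11,3) = 165. Together 1010.
Add back pairs where two caps are both exceeded: 0 + 56 + 1 + 35 + 0 + 56 = 148.
By inclusion–exclusion the count is 969 − 1010 + 148 = 107.

107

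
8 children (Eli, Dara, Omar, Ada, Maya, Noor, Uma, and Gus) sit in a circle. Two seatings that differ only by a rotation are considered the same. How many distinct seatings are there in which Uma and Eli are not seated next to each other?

3600

All circular seatings of 8 people number (7)! = 5040.
Seatings with Uma beside Eli: treat them as a block with 2 internal orders, giving 2 × (6)! = 1440.
Subtracting, 5040 − 1440 = 3600.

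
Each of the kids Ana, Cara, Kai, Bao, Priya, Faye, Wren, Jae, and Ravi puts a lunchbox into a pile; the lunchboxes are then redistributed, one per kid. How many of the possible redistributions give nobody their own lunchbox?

133496

Count assignments avoiding every fixed point. For any j of the 9 kids fixed to their own lunchbox, the other 9−j can be arranged in (9−j)! ways.
By inclusion–exclusion this is Σ_{j=0}^{9} (−1)^j C(9,j)·(9−j)!.
Computing: 362880 − 362880 + 181440 − 60480 + 15120 − 3024 + 504 − 72 + 9 − 1 = 133496.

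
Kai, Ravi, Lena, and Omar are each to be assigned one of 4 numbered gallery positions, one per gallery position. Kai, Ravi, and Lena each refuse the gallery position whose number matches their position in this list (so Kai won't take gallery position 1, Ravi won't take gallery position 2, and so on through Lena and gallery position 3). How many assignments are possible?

Let Aᵢ (for i ∈ {1, 2, 3}) be the placements that put person i in their forbidden gallery position. Any j of these fix j positions, leaving (4−j)! ways to fill the rest, and there are C(3,j) ways to pick which j.
By inclusion–exclusion, the number of valid placements is Σ_{j=0}^{3} (−1)^j C(3,j)·(4−j)!.
Computing: 24 − 18 + 6 − 1 = 11.

11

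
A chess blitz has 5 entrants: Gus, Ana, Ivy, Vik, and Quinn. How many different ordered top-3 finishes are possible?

This is an ordered selection of 3 from 5: P(5,3).
That gives 5 × 4 × 3 = 60.

60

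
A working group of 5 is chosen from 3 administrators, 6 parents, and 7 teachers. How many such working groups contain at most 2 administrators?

4290

Split by how many administrators are chosen (0 through 2).
Sum: C(3,0)·C(13,5) + C(3,1)·C(13,4) + C(3,2)·C(13,3) = 1287 + 2145 + 858 = 4290.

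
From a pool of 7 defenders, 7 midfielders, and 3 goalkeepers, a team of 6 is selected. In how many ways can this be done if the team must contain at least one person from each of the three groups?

8967

Total 6-person selections from all 17: C(17,6) = 12376.
Subtract selections that omit an entire group: no defenders → C(10,6) = 210; no midfielders → C(10,6) = 210; no goalkeepers → C(14,6) = 3003.
Add back selections omitting two groups (i.e. drawn from a single group): C(7,6) + C(7,6) + C(3,6) = 14.
By inclusion–exclusion: 12376 − 3423 + 14 = 8967.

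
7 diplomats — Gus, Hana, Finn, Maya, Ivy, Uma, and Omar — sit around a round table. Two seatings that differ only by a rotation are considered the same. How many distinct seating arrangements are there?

Seat Gus anywhere (absorbing the rotational symmetry), then permute the other 6: (6)! = 720.

720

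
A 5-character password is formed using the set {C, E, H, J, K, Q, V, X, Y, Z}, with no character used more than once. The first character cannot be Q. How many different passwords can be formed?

27216

The first character has 10−1 = 9 choices (anything except Q).
The remaining 4 characters are filled from the other 9 symbols without repetition: 9 × 8 × 7 × 6 = 3024.
Total: 9 × 3024 = 27216.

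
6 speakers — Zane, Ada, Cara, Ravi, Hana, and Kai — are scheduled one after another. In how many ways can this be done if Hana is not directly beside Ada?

Of the 6! = 720 arrangements, those with Hana and Ada adjacent number 2 × 5! = 240 (treat the pair as a block with 2 internal orders).
Complementary counting: 720 − 240 = 480.

480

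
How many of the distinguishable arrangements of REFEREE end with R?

With the last slot taken by R, it remains to arrange the other 6 letters (EFEREE).
Those 6 letters have E appearing 4 times, giving (6)!/(4!) = 30.

30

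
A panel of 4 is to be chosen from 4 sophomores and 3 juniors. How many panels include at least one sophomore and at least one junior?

34

Unrestricted: C(7,4) = 35 ways to pick any 4 of the 7.
Selections missing a whole group: no sophomores → C(3,4) = 0; no juniors → C(4,4) = 1.
Both groups omitted at once is impossible, so 35 − 1 = 34.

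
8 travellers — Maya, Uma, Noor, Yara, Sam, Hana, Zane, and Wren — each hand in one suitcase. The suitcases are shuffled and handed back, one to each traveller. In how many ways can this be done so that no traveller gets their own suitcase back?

14833

This is the derangement count D_8: permutations of 8 items with no fixed point.
By inclusion–exclusion this is Σ_{j=0}^{8} (−1)^j C(8,j)·(8−j)!.
Computing: 40320 − 40320 + 20160 − 6720 + 1680 − 336 + 56 − 8 + 1 = 14833.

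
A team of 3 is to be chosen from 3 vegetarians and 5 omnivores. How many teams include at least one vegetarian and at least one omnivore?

45

With no constraint there are C(8,3) = 56 possible selections.
Selections missing a whole group: no vegetarians → C(5,3) = 10; no omnivores → C(3,3) = 1.
Both groups omitted at once is impossible, so 56 − 11 = 45.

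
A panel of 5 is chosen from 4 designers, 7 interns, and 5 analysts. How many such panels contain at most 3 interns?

4032

Split by how many interns are chosen (0 through 3).
Sum: C(7,0)·C(9,5) + C(7,1)·C(9,4) + C(7,2)·C(9,3) + C(7,3)·C(9,2) = 126 + 882 + 1764 + 1260 = 4032.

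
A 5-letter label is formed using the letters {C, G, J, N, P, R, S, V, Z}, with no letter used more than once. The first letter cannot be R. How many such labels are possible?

The first letter has 9−1 = 8 choices (anything except R).
The remaining 4 letters are filled from the other 8 symbols without repetition: 8 × 7 × 6 × 5 = 1680.
Total: 8 × 1680 = 13440.

13440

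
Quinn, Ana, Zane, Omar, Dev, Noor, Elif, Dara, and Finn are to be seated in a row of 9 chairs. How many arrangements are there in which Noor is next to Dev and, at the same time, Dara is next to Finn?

20160

Treat {Noor,Dev} as one block (2 orders) and {Dara,Finn} as another (2 orders).
That leaves 7 units to arrange: 2 × 2 × 7! = 4 × 5040 = 20160.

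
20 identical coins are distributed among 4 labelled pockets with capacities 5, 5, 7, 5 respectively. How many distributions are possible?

By stars and bars, unrestricted non-negative solutions to x_1+…+x_4 = 20 number C(20+3,3) = 1771.
Subtract solutions that violate a single cap (substitute x_i' = x_i − (cap_i+1)): x_1 ≥ 6 gives C(17,3) = 680; x_2 ≥ 6 gives C(17,3) = 680; x_3 ≥ 8 gives C(15,3) = 455; x_4 ≥ 6 gives C(17,3) = 680. Together 2495.
Add back pairs where two caps are both exceeded: 165 + 84 + 165 + 84 + 165 + 84 = 747.
Subtract triples: 1 + 10 + 1 + 1 = 13.
By inclusion–exclusion the count is 1771 − 2495 + 747 − 13 = 10.

10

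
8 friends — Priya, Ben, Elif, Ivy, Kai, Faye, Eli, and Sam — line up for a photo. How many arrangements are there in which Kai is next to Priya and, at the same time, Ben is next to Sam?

2880

Treat {Kai,Priya} as one block (2 orders) and {Ben,Sam} as another (2 orders).
That leaves 6 units to arrange: 2 × 2 × 6! = 4 × 720 = 2880.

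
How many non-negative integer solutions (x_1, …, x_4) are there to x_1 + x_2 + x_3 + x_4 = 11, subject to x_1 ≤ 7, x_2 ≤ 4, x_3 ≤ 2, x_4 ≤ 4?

56

Without the upper bounds there are C(14,3) = 364 ways to split 11 among 4 variables.
Subtract solutions that violate a single cap (substitute x_i' = x_i − (cap_i+1)): x_1 ≥ 8 gives C(6,3) = 20; x_2 ≥ 5 gives C(9,3) = 84; x_3 ≥ 3 gives C(11,3) = 165; x_4 ≥ 5 gives C(9,3) = 84. Together 353.
Add back pairs where two caps are both exceeded: 0 + 1 + 0 + 20 + 4 + 20 = 45.
By inclusion–exclusion the count is 364 − 353 + 45 = 56.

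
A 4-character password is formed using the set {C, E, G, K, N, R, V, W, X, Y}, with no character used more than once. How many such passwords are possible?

5040

This is a permutation of 4 out of 10: P(10,4) = 10!/6!.
10 × 9 × 8 × 7 = 5040.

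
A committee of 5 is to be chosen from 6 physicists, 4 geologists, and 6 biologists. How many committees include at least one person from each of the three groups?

3084

With no constraint there are C(16,5) = 4368 possible selections.
Selections missing a whole group: no physicists → C(10,5) = 252; no geologists → C(12,5) = 792; no biologists → C(10,5) = 252.
Add back selections omitting two groups (i.e. drawn from a single group): C(6,5) + C(4,5) + C(6,5) = 12.
By inclusion–exclusion: 4368 − 1296 + 12 = 3084.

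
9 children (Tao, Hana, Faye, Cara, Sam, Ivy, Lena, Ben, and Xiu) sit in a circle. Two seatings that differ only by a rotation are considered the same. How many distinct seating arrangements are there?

Seat Tao anywhere (absorbing the rotational symmetry), then permute the other 8: (8)! = 40320.

40320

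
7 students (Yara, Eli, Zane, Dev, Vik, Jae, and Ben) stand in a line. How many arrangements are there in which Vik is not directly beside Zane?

3600

Of the 7! = 5040 arrangements, those with Vik and Zane adjacent number 2 × 6! = 1440 (treat the pair as a block with 2 internal orders).
Complementary counting: 5040 − 1440 = 3600.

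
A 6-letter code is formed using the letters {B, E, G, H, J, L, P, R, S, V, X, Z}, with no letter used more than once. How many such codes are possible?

665280

This is a permutation of 6 out of 12: P(12,6) = 12!/6!.
That product is 12 × 11 × 10 × 9 × 8 × 7 = 665280.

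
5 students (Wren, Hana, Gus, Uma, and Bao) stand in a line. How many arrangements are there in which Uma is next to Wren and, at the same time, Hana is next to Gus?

Treat {Uma,Wren} as one block (2 orders) and {Hana,Gus} as another (2 orders).
That leaves 3 units to arrange: 2 × 2 × 3! = 4 × 6 = 24.

24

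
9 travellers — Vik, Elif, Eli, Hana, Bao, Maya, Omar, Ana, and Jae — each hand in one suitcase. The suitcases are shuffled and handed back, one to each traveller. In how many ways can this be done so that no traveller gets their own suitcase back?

Count assignments avoiding every fixed point. For any j of the 9 travellers fixed to their own suitcase, the other 9−j can be arranged in (9−j)! ways.
By inclusion–exclusion this is Σ_{j=0}^{9} (−1)^j C(9,j)·(9−j)!.
Computing: 362880 − 362880 + 181440 − 60480 + 15120 − 3024 + 504 − 72 + 9 − 1 = 133496.

133496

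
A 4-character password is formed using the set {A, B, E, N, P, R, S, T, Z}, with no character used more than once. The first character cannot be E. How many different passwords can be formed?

The first character has 9−1 = 8 choices (anything except E).
The remaining 3 characters are filled from the other 8 symbols without repetition: 8 × 7 × 6 = 336.
Total: 8 × 336 = 2688.

2688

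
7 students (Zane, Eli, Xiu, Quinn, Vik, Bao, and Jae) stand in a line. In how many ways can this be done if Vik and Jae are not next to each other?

There are 7! = 5040 arrangements in all. If Vik and Jae are adjacent, merging them into one block gives 2·(6)! = 1440 arrangements.
Complementary counting: 5040 − 1440 = 3600.

3600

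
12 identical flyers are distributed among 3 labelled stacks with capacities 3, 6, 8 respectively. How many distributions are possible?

Without the upper bounds there are C(14,2) = 91 ways to split 12 among 3 stacks.
Subtract solutions that violate a single cap (substitute x_i' = x_i − (cap_i+1)): x_1 ≥ 4 gives C(10,2) = 45; x_2 ≥ 7 gives C(7,2) = 21; x_3 ≥ 9 gives C(5,2) = 10. Together 76.
Add back pairs where two caps are both exceeded: 3 + 0 + 0 = 3.
By inclusion–exclusion the count is 91 − 76 + 3 = 18.

18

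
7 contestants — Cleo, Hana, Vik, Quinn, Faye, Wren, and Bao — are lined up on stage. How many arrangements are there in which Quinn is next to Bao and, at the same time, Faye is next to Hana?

480

Treat {Quinn,Bao} as one block (2 orders) and {Faye,Hana} as another (2 orders).
That leaves 5 units to arrange: 2 × 2 × 5! = 4 × 120 = 480.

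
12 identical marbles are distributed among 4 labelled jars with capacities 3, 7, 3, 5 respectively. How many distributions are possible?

63

By stars and bars, unrestricted non-negative solutions to x_1+…+x_4 = 12 number C(12+3,3) = 455.
Subtract solutions that violate a single cap (substitute x_i' = x_i − (cap_i+1)): x_1 ≥ 4 gives C(11,3) = 165; x_2 ≥ 8 gives C(7,3) = 35; x_3 ≥ 4 gives C(11,3) = 165; x_4 ≥ 6 gives C(9,3) = 84. Together 449.
Add back pairs where two caps are both exceeded: 1 + 35 + 10 + 1 + 0 + 10 = 57.
By inclusion–exclusion the count is 455 − 449 + 57 = 63.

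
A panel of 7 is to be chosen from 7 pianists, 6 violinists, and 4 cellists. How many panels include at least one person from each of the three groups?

Total 7-person selections from all 17: C(17,7) = 19448.
Selections missing a whole group: no pianists → C(10,7) = 120; no violinists → C(11,7) = 330; no cellists → C(13,7) = 1716.
Add back selections omitting two groups (i.e. drawn from a single group): C(7,7) + C(6,7) + C(4,7) = 1.
By inclusion–exclusion: 19448 − 2166 + 1 = 17283.

17283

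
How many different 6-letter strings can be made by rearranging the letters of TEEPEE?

TEEPEE has 6 letters with E appearing 4 times.
So there are 6! / (4!) = 30 distinguishable arrangements.

30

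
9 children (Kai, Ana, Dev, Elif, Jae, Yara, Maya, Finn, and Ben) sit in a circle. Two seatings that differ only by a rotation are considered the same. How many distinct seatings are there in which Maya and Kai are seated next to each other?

Glue Maya and Kai into a block (2 internal orders). Seating 8 units around a circle gives (7)! arrangements.
So 2 × (7)! = 2 × 5040 = 10080.

10080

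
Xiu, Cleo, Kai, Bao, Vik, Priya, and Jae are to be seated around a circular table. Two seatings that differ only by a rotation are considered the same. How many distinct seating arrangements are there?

Around a circle, 7 distinct people have 7!/7 = (6)! = 720 rotationally distinct seatings.

720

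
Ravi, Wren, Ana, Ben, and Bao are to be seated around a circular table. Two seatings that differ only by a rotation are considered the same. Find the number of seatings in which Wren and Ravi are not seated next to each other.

Without the restriction there are (4)! = 24 seatings.
Those with Wren next to Ravi: fuse the pair into one unit and seat 4 units around a circle — 2·(3)! = 12.
Subtracting, 24 − 12 = 12.

12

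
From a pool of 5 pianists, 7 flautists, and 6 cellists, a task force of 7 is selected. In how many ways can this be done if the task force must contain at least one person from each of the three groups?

28987

Total 7-person selections from all 18: C(18,7) = 31824.
Selections missing a whole group: no pianists → C(13,7) = 1716; no flautists → C(11,7) = 330; no cellists → C(12,7) = 792.
Add back selections omitting two groups (i.e. drawn from a single group): C(5,7) + C(7,7) + C(6,7) = 1.
By inclusion–exclusion: 31824 − 2838 + 1 = 28987.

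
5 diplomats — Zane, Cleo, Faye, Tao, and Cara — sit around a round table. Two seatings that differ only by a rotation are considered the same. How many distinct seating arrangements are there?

Seat Zane anywhere (absorbing the rotational symmetry), then permute the other 4: (4)! = 24.

24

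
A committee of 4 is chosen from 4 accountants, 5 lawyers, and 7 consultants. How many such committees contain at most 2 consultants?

Split by how many consultants are chosen (0 through 2).
Sum: C(7,0)·C(9,4) + C(7,1)·C(9,3) + C(7,2)·C(9,2) = 126 + 588 + 756 = 1470.

1470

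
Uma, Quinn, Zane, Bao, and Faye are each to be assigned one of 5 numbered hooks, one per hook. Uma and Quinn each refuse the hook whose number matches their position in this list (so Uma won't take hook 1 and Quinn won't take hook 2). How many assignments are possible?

78

Let Aᵢ (for i ∈ {1, 2}) be the placements that put person i in their forbidden hook. Any j of these fix j positions, leaving (5−j)! ways to fill the rest, and there are C(2,j) ways to pick which j.
By inclusion–exclusion, the number of valid placements is Σ_{j=0}^{2} (−1)^j C(2,j)·(5−j)!.
Computing: 120 − 48 + 6 = 78.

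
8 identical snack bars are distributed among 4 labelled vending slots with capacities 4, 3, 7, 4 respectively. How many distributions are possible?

Ignoring the caps, the number of non-negative solutions to x_1+…+x_4 = 8 is C(11,3) = 165.
Subtract solutions that violate a single cap (substitute x_i' = x_i − (cap_i+1)): x_1 ≥ 5 gives C(6,3) = 20; x_2 ≥ 4 gives C(7,3) = 35; x_3 ≥ 8 gives C(3,3) = 1; x_4 ≥ 5 gives C(6,3) = 20. Together 76.
No two caps can be exceeded simultaneously, so the pair terms are all 0.
By inclusion–exclusion the count is 165 − 76 + 0 = 89.

89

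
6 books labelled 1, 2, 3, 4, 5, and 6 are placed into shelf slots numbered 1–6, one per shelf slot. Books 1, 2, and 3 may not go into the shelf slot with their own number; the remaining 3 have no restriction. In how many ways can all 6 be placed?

Let Aᵢ (for i ∈ {1, 2, 3}) be the placements that put book i in its forbidden shelf slot. Any j of these fix j positions, leaving (6−j)! ways to fill the rest, and there are C(3,j) ways to pick which j.
By inclusion–exclusion, the number of valid placements is Σ_{j=0}^{3} (−1)^j C(3,j)·(6−j)!.
Computing: 720 − 360 + 72 − 6 = 426.

426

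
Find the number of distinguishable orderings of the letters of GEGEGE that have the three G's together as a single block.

Treat the 3 copies of G as a single block. The multiset to arrange is then {GGG, E, E, E}, 4 items in all.
That gives (4)!/(3!) = 4 arrangements.

4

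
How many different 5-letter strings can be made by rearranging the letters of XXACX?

XXACX has 5 letters with X appearing 3 times.
The number of distinct arrangements is 5!/(3!) = 120/6 = 20.

20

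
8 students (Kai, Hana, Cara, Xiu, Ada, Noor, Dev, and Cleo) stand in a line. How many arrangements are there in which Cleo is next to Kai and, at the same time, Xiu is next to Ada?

2880

Treat {Cleo,Kai} as one block (2 orders) and {Xiu,Ada} as another (2 orders).
That leaves 6 units to arrange: 2 × 2 × 6! = 4 × 720 = 2880.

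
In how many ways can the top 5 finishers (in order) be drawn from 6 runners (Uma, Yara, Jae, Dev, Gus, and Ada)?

720

This is an ordered selection of 5 from 6: P(6,5).
That gives 6 × 5 × 4 × 3 × 2 = 720.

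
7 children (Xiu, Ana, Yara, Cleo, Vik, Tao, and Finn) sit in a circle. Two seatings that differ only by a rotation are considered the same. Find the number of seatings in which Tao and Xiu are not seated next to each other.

Without the restriction there are (6)! = 720 seatings.
Seatings with Tao beside Xiu: treat them as a block with 2 internal orders, giving 2 × (5)! = 240.
Subtracting, 720 − 240 = 480.

480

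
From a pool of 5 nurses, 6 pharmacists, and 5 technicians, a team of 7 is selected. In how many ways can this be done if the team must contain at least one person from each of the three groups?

10660

With no constraint there are C(16,7) = 11440 possible selections.
Subtract selections that omit an entire group: no nurses → C(11,7) = 330; no pharmacists → C(10,7) = 120; no technicians → C(11,7) = 330.
Add back selections omitting two groups (i.e. drawn from a single group): C(5,7) + C(6,7) + C(5,7) = 0.
By inclusion–exclusion: 11440 − 780 + 0 = 10660.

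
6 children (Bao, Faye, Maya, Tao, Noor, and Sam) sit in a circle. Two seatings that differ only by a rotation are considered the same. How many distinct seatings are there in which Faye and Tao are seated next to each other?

Glue Faye and Tao into a block (2 internal orders). Seating 5 units around a circle gives (4)! arrangements.
So 2 × (4)! = 2 × 24 = 48.

48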